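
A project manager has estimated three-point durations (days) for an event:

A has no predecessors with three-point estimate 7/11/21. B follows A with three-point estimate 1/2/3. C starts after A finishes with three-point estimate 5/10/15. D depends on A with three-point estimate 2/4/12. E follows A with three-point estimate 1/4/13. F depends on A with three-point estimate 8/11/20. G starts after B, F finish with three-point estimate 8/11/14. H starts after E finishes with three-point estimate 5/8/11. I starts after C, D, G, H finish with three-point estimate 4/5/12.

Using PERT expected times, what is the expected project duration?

te_A = (7 + 4·11 + 21)/6 = 72/6 = 12
te_B = (1 + 4·2 + 3)/6 = 12/6 = 2
te_C = (5 + 4·10 + 15)/6 = 60/6 = 10
te_D = (2 + 4·4 + 12)/6 = 30/6 = 5
te_E = (1 + 4·4 + 13)/6 = 30/6 = 5
te_F = (8 + 4·11 + 20)/6 = 72/6 = 12
te_G = (8 + 4·11 + 14)/6 = 66/6 = 11
te_H = (5 + 4·8 + 11)/6 = 48/6 = 8
te_I = (4 + 4·5 + 12)/6 = 36/6 = 6

Forward pass:
ES_A = 0; EF_A = 12
ES_B = 12; EF_B = 12+2 = 14
ES_C = 12; EF_C = 12+10 = 22
ES_D = 12; EF_D = 12+5 = 17
ES_E = 12; EF_E = 12+5 = 17
ES_F = 12; EF_F = 12+12 = 24
ES_G = max(EF_B=14, EF_F=24) = 24; EF_G = 24+11 = 35
ES_H = 17; EF_H = 17+8 = 25
ES_I = max(EF_C=22, EF_D=17, EF_G=35, EF_H=25) = 35; EF_I = 35+6 = 41
Expected project duration μ = 41 days. Critical path: A → F → G → I.

41 days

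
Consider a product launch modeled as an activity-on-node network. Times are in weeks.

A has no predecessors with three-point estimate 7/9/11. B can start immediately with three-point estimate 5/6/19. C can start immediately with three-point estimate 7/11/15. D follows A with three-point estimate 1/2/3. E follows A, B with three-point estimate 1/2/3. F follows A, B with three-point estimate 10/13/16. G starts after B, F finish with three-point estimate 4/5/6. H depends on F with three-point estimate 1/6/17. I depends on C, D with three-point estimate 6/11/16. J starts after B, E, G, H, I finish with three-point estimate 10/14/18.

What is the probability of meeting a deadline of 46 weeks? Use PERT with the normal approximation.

te_A = (7 + 4·9 + 11)/6 = 54/6 = 9; σ²_A = ((11−7)/6)² = 0.444
te_B = (5 + 4·6 + 19)/6 = 48/6 = 8; σ²_B = ((19−5)/6)² = 5.444
te_C = (7 + 4·11 + 15)/6 = 66/6 = 11; σ²_C = ((15−7)/6)² = 1.778
te_D = (1 + 4·2 + 3)/6 = 12/6 = 2; σ²_D = ((3−1)/6)² = 0.111
te_E = (1 + 4·2 + 3)/6 = 12/6 = 2; σ²_E = ((3−1)/6)² = 0.111
te_F = (10 + 4·13 + 16)/6 = 78/6 = 13; σ²_F = ((16−10)/6)² = 1.000
te_G = (4 + 4·5 + 6)/6 = 30/6 = 5; σ²_G = ((6−4)/6)² = 0.111
te_H = (1 + 4·6 + 17)/6 = 42/6 = 7; σ²_H = ((17−1)/6)² = 7.111
te_I = (6 + 4·11 + 16)/6 = 66/6 = 11; σ²_I = ((16−6)/6)² = 2.778
te_J = (10 + 4·14 + 18)/6 = 84/6 = 14; σ²_J = ((18−10)/6)² = 1.778

Forward pass:
ES_A = 0; EF_A = 9
ES_B = 0; EF_B = 8
ES_C = 0; EF_C = 11
ES_D = 9; EF_D = 9+2 = 11
ES_E = max(EF_A=9, EF_B=8) = 9; EF_E = 9+2 = 11
ES_F = max(EF_A=9, EF_B=8) = 9; EF_F = 9+13 = 22
ES_G = max(EF_B=8, EF_F=22) = 22; EF_G = 22+5 = 27
ES_H = 22; EF_H = 22+7 = 29
ES_I = max(EF_C=11, EF_D=11) = 11; EF_I = 11+11 = 22
ES_J = max(EF_B=8, EF_E=11, EF_G=27, EF_H=29, EF_I=22) = 29; EF_J = 29+14 = 43
Expected project duration μ = 43 weeks. Critical path: A → F → H → J.

Variance along critical path = 0.444 + 1.000 + 7.111 + 1.778 = 10.333; σ = √10.333 = 3.215 weeks.
Z = (46 − 43) / 3.215 = 0.933
P(T ≤ 46) = Φ(0.933) ≈ 0.825

0.825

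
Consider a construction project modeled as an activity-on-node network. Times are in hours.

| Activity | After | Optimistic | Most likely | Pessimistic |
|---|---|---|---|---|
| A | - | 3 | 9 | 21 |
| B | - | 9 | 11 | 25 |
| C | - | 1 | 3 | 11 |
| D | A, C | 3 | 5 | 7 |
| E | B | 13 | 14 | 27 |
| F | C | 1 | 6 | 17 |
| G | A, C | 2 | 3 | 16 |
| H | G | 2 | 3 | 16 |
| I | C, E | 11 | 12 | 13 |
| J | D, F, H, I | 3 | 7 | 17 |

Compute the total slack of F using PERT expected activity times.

30 hours

te_A = (3 + 4·9 + 21)/6 = 60/6 = 10
te_B = (9 + 4·11 + 25)/6 = 78/6 = 13
te_C = (1 + 4·3 + 11)/6 = 24/6 = 4
te_D = (3 + 4·5 + 7)/6 = 30/6 = 5
te_E = (13 + 4·14 + 27)/6 = 96/6 = 16
te_F = (1 + 4·6 + 17)/6 = 42/6 = 7
te_G = (2 + 4·3 + 16)/6 = 30/6 = 5
te_H = (2 + 4·3 + 16)/6 = 30/6 = 5
te_I = (11 + 4·12 + 13)/6 = 72/6 = 12
te_J = (3 + 4·7 + 17)/6 = 48/6 = 8

Forward pass:
ES_A = 0; EF_A = 10
ES_B = 0; EF_B = 13
ES_C = 0; EF_C = 4
ES_D = max(EF_A=10, EF_C=4) = 10; EF_D = 10+5 = 15
ES_E = 13; EF_E = 13+16 = 29
ES_F = 4; EF_F = 4+7 = 11
ES_G = max(EF_A=10, EF_C=4) = 10; EF_G = 10+5 = 15
ES_H = 15; EF_H = 15+5 = 20
ES_I = max(EF_C=4, EF_E=29) = 29; EF_I = 29+12 = 41
ES_J = max(EF_D=15, EF_F=11, EF_H=20, EF_I=41) = 41; EF_J = 41+8 = 49
Expected project duration μ = 49 hours. Critical path: B → E → I → J.

Backward pass:
LF_J = 49; LS_J = 49−8 = 41
LF_I = LS_J = 41; LS_I = 41−12 = 29
LF_H = LS_J = 41; LS_H = 41−5 = 36
LF_G = LS_H = 36; LS_G = 36−5 = 31
LF_F = LS_J = 41; LS_F = 41−7 = 34
LF_E = LS_I = 29; LS_E = 29−16 = 13
LF_D = LS_J = 41; LS_D = 41−5 = 36
LF_C = min(LS_D=36, LS_F=34, LS_G=31, LS_I=29) = 29; LS_C = 29−4 = 25
LF_B = LS_E = 13; LS_B = 13−13 = 0
LF_A = min(LS_D=36, LS_G=31) = 31; LS_A = 31−10 = 21
Slack_F = LS_F − ES_F = 34 − 4 = 30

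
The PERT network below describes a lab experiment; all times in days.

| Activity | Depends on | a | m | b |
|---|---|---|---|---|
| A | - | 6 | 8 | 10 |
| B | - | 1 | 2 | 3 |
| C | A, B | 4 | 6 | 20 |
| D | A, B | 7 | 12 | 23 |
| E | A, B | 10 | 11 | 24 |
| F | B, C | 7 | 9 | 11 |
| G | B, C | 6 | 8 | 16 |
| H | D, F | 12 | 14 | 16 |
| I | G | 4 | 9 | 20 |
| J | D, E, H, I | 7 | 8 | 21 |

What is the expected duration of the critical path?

te_A = (6 + 4·8 + 10)/6 = 48/6 = 8
te_B = (1 + 4·2 + 3)/6 = 12/6 = 2
te_C = (4 + 4·6 + 20)/6 = 48/6 = 8
te_D = (7 + 4·12 + 23)/6 = 78/6 = 13
te_E = (10 + 4·11 + 24)/6 = 78/6 = 13
te_F = (7 + 4·9 + 11)/6 = 54/6 = 9
te_G = (6 + 4·8 + 16)/6 = 54/6 = 9
te_H = (12 + 4·14 + 16)/6 = 84/6 = 14
te_I = (4 + 4·9 + 20)/6 = 60/6 = 10
te_J = (7 + 4·8 + 21)/6 = 60/6 = 10

Forward pass:
ES_A = 0; EF_A = 8
ES_B = 0; EF_B = 2
ES_C = max(EF_A=8, EF_B=2) = 8; EF_C = 8+8 = 16
ES_D = max(EF_A=8, EF_B=2) = 8; EF_D = 8+13 = 21
ES_E = max(EF_A=8, EF_B=2) = 8; EF_E = 8+13 = 21
ES_F = max(EF_B=2, EF_C=16) = 16; EF_F = 16+9 = 25
ES_G = max(EF_B=2, EF_C=16) = 16; EF_G = 16+9 = 25
ES_H = max(EF_D=21, EF_F=25) = 25; EF_H = 25+14 = 39
ES_I = 25; EF_I = 25+10 = 35
ES_J = max(EF_D=21, EF_E=21, EF_H=39, EF_I=35) = 39; EF_J = 39+10 = 49
Expected project duration μ = 49 days. Critical path: A → C → F → H → J.

49 days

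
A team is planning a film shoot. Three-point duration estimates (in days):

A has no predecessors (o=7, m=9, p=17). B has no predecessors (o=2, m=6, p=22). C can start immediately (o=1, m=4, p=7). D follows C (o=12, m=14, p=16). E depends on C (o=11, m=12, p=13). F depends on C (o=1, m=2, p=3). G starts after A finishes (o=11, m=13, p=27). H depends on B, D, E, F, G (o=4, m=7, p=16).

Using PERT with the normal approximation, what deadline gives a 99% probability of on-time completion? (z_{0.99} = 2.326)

te_A = (7 + 4·9 + 17)/6 = 60/6 = 10; σ²_A = ((17−7)/6)² = 2.778
te_B = (2 + 4·6 + 22)/6 = 48/6 = 8; σ²_B = ((22−2)/6)² = 11.111
te_C = (1 + 4·4 + 7)/6 = 24/6 = 4; σ²_C = ((7−1)/6)² = 1.000
te_D = (12 + 4·14 + 16)/6 = 84/6 = 14; σ²_D = ((16−12)/6)² = 0.444
te_E = (11 + 4·12 + 13)/6 = 72/6 = 12; σ²_E = ((13−11)/6)² = 0.111
te_F = (1 + 4·2 + 3)/6 = 12/6 = 2; σ²_F = ((3−1)/6)² = 0.111
te_G = (11 + 4·13 + 27)/6 = 90/6 = 15; σ²_G = ((27−11)/6)² = 7.111
te_H = (4 + 4·7 + 16)/6 = 48/6 = 8; σ²_H = ((16−4)/6)² = 4.000

Forward pass:
ES_A = 0; EF_A = 10
ES_B = 0; EF_B = 8
ES_C = 0; EF_C = 4
ES_D = 4; EF_D = 4+14 = 18
ES_E = 4; EF_E = 4+12 = 16
ES_F = 4; EF_F = 4+2 = 6
ES_G = 10; EF_G = 10+15 = 25
ES_H = max(EF_B=8, EF_D=18, EF_E=16, EF_F=6, EF_G=25) = 25; EF_H = 25+8 = 33
Expected project duration μ = 33 days. Critical path: A → G → H.

Variance along critical path = 2.778 + 7.111 + 4.000 = 13.889; σ = 3.727 days.
D = μ + z·σ = 33 + 2.326·3.727 = 41.7 days

41.7 days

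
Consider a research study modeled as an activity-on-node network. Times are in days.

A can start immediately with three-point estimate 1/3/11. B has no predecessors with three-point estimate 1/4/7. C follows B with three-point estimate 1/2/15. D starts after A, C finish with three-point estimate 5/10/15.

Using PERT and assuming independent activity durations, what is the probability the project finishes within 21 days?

0.838

te_A = (1 + 4·3 + 11)/6 = 24/6 = 4; σ²_A = ((11−1)/6)² = 2.778
te_B = (1 + 4·4 + 7)/6 = 24/6 = 4; σ²_B = ((7−1)/6)² = 1.000
te_C = (1 + 4·2 + 15)/6 = 24/6 = 4; σ²_C = ((15−1)/6)² = 5.444
te_D = (5 + 4·10 + 15)/6 = 60/6 = 10; σ²_D = ((15−5)/6)² = 2.778

Forward pass:
ES_A = 0; EF_A = 4
ES_B = 0; EF_B = 4
ES_C = 4; EF_C = 4+4 = 8
ES_D = max(EF_A=4, EF_C=8) = 8; EF_D = 8+10 = 18
Expected project duration μ = 18 days. Critical path: B → C → D.

Variance along critical path = 1.000 + 5.444 + 2.778 = 9.222; σ = √9.222 = 3.037 days.
Z = (21 − 18) / 3.037 = 0.988
P(T ≤ 21) = Φ(0.988) ≈ 0.838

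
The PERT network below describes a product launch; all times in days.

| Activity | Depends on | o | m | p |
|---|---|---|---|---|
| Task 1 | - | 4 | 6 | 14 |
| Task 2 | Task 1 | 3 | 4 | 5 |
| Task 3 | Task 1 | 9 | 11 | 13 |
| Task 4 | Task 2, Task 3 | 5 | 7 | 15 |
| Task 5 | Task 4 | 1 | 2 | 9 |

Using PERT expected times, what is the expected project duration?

te_Task 1 = (4 + 4·6 + 14)/6 = 42/6 = 7
te_Task 2 = (3 + 4·4 + 5)/6 = 24/6 = 4
te_Task 3 = (9 + 4·11 + 13)/6 = 66/6 = 11
te_Task 4 = (5 + 4·7 + 15)/6 = 48/6 = 8
te_Task 5 = (1 + 4·2 + 9)/6 = 18/6 = 3

Forward pass:
ES_Task 1 = 0; EF_Task 1 = 7
ES_Task 2 = 7; EF_Task 2 = 7+4 = 11
ES_Task 3 = 7; EF_Task 3 = 7+11 = 18
ES_Task 4 = max(EF_Task 2=11, EF_Task 3=18) = 18; EF_Task 4 = 18+8 = 26
ES_Task 5 = 26; EF_Task 5 = 26+3 = 29
Expected project duration μ = 29 days. Critical path: Task 1 → Task 3 → Task 4 → Task 5.

29 days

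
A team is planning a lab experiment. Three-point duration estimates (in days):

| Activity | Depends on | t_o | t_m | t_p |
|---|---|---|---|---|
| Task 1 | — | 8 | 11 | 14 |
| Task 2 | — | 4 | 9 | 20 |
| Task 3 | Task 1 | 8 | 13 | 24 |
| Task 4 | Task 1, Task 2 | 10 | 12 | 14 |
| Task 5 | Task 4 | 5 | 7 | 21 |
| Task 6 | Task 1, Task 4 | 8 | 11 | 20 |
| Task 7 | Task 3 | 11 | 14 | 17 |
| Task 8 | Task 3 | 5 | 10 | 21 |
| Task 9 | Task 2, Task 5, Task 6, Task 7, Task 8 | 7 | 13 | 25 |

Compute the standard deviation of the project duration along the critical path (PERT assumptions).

4.26 days

te_Task 1 = (8 + 4·11 + 14)/6 = 66/6 = 11; σ²_Task 1 = ((14−8)/6)² = 1.000
te_Task 2 = (4 + 4·9 + 20)/6 = 60/6 = 10; σ²_Task 2 = ((20−4)/6)² = 7.111
te_Task 3 = (8 + 4·13 + 24)/6 = 84/6 = 14; σ²_Task 3 = ((24−8)/6)² = 7.111
te_Task 4 = (10 + 4·12 + 14)/6 = 72/6 = 12; σ²_Task 4 = ((14−10)/6)² = 0.444
te_Task 5 = (5 + 4·7 + 21)/6 = 54/6 = 9; σ²_Task 5 = ((21−5)/6)² = 7.111
te_Task 6 = (8 + 4·11 + 20)/6 = 72/6 = 12; σ²_Task 6 = ((20−8)/6)² = 4.000
te_Task 7 = (11 + 4·14 + 17)/6 = 84/6 = 14; σ²_Task 7 = ((17−11)/6)² = 1.000
te_Task 8 = (5 + 4·10 + 21)/6 = 66/6 = 11; σ²_Task 8 = ((21−5)/6)² = 7.111
te_Task 9 = (7 + 4·13 + 25)/6 = 84/6 = 14; σ²_Task 9 = ((25−7)/6)² = 9.000

Forward pass:
ES_Task 1 = 0; EF_Task 1 = 11
ES_Task 2 = 0; EF_Task 2 = 10
ES_Task 3 = 11; EF_Task 3 = 11+14 = 25
ES_Task 4 = max(EF_Task 1=11, EF_Task 2=10) = 11; EF_Task 4 = 11+12 = 23
ES_Task 5 = 23; EF_Task 5 = 23+9 = 32
ES_Task 6 = max(EF_Task 1=11, EF_Task 4=23) = 23; EF_Task 6 = 23+12 = 35
ES_Task 7 = 25; EF_Task 7 = 25+14 = 39
ES_Task 8 = 25; EF_Task 8 = 25+11 = 36
ES_Task 9 = max(EF_Task 2=10, EF_Task 5=32, EF_Task 6=35, EF_Task 7=39, EF_Task 8=36) = 39; EF_Task 9 = 39+14 = 53
Expected project duration μ = 53 days. Critical path: Task 1 → Task 3 → Task 7 → Task 9.

Variance along critical path = 1.000 + 7.111 + 1.000 + 9.000 = 18.111
σ = √18.111 = 4.256 days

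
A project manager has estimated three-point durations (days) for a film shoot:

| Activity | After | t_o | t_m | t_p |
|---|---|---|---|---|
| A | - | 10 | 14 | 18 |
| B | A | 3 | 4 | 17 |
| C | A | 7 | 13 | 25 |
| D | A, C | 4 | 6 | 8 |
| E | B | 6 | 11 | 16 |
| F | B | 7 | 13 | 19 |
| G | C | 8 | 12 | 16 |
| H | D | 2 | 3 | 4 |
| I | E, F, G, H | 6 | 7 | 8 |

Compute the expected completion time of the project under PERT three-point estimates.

te_A = (10 + 4·14 + 18)/6 = 84/6 = 14
te_B = (3 + 4·4 + 17)/6 = 36/6 = 6
te_C = (7 + 4·13 + 25)/6 = 84/6 = 14
te_D = (4 + 4·6 + 8)/6 = 36/6 = 6
te_E = (6 + 4·11 + 16)/6 = 66/6 = 11
te_F = (7 + 4·13 + 19)/6 = 78/6 = 13
te_G = (8 + 4·12 + 16)/6 = 72/6 = 12
te_H = (2 + 4·3 + 4)/6 = 18/6 = 3
te_I = (6 + 4·7 + 8)/6 = 42/6 = 7

Forward pass:
ES_A = 0; EF_A = 14
ES_B = 14; EF_B = 14+6 = 20
ES_C = 14; EF_C = 14+14 = 28
ES_D = max(EF_A=14, EF_C=28) = 28; EF_D = 28+6 = 34
ES_E = 20; EF_E = 20+11 = 31
ES_F = 20; EF_F = 20+13 = 33
ES_G = 28; EF_G = 28+12 = 40
ES_H = 34; EF_H = 34+3 = 37
ES_I = max(EF_E=31, EF_F=33, EF_G=40, EF_H=37) = 40; EF_I = 40+7 = 47
Expected project duration μ = 47 days. Critical path: A → C → G → I.

47 days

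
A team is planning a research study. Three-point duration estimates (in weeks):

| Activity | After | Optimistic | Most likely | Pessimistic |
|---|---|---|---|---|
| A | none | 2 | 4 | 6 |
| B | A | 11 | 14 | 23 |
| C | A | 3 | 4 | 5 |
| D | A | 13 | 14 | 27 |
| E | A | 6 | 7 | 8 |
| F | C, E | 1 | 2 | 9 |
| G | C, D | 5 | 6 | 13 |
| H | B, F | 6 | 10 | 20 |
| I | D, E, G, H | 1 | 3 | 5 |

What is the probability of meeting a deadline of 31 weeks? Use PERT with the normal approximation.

0.267

te_A = (2 + 4·4 + 6)/6 = 24/6 = 4; σ²_A = ((6−2)/6)² = 0.444
te_B = (11 + 4·14 + 23)/6 = 90/6 = 15; σ²_B = ((23−11)/6)² = 4.000
te_C = (3 + 4·4 + 5)/6 = 24/6 = 4; σ²_C = ((5−3)/6)² = 0.111
te_D = (13 + 4·14 + 27)/6 = 96/6 = 16; σ²_D = ((27−13)/6)² = 5.444
te_E = (6 + 4·7 + 8)/6 = 42/6 = 7; σ²_E = ((8−6)/6)² = 0.111
te_F = (1 + 4·2 + 9)/6 = 18/6 = 3; σ²_F = ((9−1)/6)² = 1.778
te_G = (5 + 4·6 + 13)/6 = 42/6 = 7; σ²_G = ((13−5)/6)² = 1.778
te_H = (6 + 4·10 + 20)/6 = 66/6 = 11; σ²_H = ((20−6)/6)² = 5.444
te_I = (1 + 4·3 + 5)/6 = 18/6 = 3; σ²_I = ((5−1)/6)² = 0.444

Forward pass:
ES_A = 0; EF_A = 4
ES_B = 4; EF_B = 4+15 = 19
ES_C = 4; EF_C = 4+4 = 8
ES_D = 4; EF_D = 4+16 = 20
ES_E = 4; EF_E = 4+7 = 11
ES_F = max(EF_C=8, EF_E=11) = 11; EF_F = 11+3 = 14
ES_G = max(EF_C=8, EF_D=20) = 20; EF_G = 20+7 = 27
ES_H = max(EF_B=19, EF_F=14) = 19; EF_H = 19+11 = 30
ES_I = max(EF_D=20, EF_E=11, EF_G=27, EF_H=30) = 30; EF_I = 30+3 = 33
Expected project duration μ = 33 weeks. Critical path: A → B → H → I.

Variance along critical path = 0.444 + 4.000 + 5.444 + 0.444 = 10.333; σ = √10.333 = 3.215 weeks.
Z = (31 − 33) / 3.215 = -0.622
P(T ≤ 31) = Φ(-0.622) ≈ 0.267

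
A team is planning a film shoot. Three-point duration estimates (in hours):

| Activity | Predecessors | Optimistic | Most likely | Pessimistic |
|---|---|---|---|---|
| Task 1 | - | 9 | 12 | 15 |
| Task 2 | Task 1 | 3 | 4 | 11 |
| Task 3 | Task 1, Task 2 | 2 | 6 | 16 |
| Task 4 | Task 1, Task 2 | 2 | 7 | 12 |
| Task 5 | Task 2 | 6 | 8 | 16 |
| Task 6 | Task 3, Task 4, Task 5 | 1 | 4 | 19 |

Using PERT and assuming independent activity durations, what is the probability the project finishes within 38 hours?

te_Task 1 = (9 + 4·12 + 15)/6 = 72/6 = 12; σ²_Task 1 = ((15−9)/6)² = 1.000
te_Task 2 = (3 + 4·4 + 11)/6 = 30/6 = 5; σ²_Task 2 = ((11−3)/6)² = 1.778
te_Task 3 = (2 + 4·6 + 16)/6 = 42/6 = 7; σ²_Task 3 = ((16−2)/6)² = 5.444
te_Task 4 = (2 + 4·7 + 12)/6 = 42/6 = 7; σ²_Task 4 = ((12−2)/6)² = 2.778
te_Task 5 = (6 + 4·8 + 16)/6 = 54/6 = 9; σ²_Task 5 = ((16−6)/6)² = 2.778
te_Task 6 = (1 + 4·4 + 19)/6 = 36/6 = 6; σ²_Task 6 = ((19−1)/6)² = 9.000

Forward pass:
ES_Task 1 = 0; EF_Task 1 = 12
ES_Task 2 = 12; EF_Task 2 = 12+5 = 17
ES_Task 3 = max(EF_Task 1=12, EF_Task 2=17) = 17; EF_Task 3 = 17+7 = 24
ES_Task 4 = max(EF_Task 1=12, EF_Task 2=17) = 17; EF_Task 4 = 17+7 = 24
ES_Task 5 = 17; EF_Task 5 = 17+9 = 26
ES_Task 6 = max(EF_Task 3=24, EF_Task 4=24, EF_Task 5=26) = 26; EF_Task 6 = 26+6 = 32
Expected project duration μ = 32 hours. Critical path: Task 1 → Task 2 → Task 5 → Task 6.

Variance along critical path = 1.000 + 1.778 + 2.778 + 9.000 = 14.556; σ = √14.556 = 3.815 hours.
Z = (38 − 32) / 3.815 = 1.573
P(T ≤ 38) = Φ(1.573) ≈ 0.942

0.942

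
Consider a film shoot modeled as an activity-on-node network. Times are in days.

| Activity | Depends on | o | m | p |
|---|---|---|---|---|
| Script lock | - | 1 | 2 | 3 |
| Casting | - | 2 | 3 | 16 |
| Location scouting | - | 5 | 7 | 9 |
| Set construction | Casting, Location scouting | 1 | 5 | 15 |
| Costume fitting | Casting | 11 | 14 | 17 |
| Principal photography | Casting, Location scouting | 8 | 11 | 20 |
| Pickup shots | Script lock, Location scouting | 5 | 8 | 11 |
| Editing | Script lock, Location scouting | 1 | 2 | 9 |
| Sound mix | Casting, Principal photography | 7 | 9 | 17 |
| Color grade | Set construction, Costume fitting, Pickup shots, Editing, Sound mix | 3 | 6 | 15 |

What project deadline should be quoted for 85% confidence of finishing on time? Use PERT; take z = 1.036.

te_Script lock = (1 + 4·2 + 3)/6 = 12/6 = 2; σ²_Script lock = ((3−1)/6)² = 0.111
te_Casting = (2 + 4·3 + 16)/6 = 30/6 = 5; σ²_Casting = ((16−2)/6)² = 5.444
te_Location scouting = (5 + 4·7 + 9)/6 = 42/6 = 7; σ²_Location scouting = ((9−5)/6)² = 0.444
te_Set construction = (1 + 4·5 + 15)/6 = 36/6 = 6; σ²_Set construction = ((15−1)/6)² = 5.444
te_Costume fitting = (11 + 4·14 + 17)/6 = 84/6 = 14; σ²_Costume fitting = ((17−11)/6)² = 1.000
te_Principal photography = (8 + 4·11 + 20)/6 = 72/6 = 12; σ²_Principal photography = ((20−8)/6)² = 4.000
te_Pickup shots = (5 + 4·8 + 11)/6 = 48/6 = 8; σ²_Pickup shots = ((11−5)/6)² = 1.000
te_Editing = (1 + 4·2 + 9)/6 = 18/6 = 3; σ²_Editing = ((9−1)/6)² = 1.778
te_Sound mix = (7 + 4·9 + 17)/6 = 60/6 = 10; σ²_Sound mix = ((17−7)/6)² = 2.778
te_Color grade = (3 + 4·6 + 15)/6 = 42/6 = 7; σ²_Color grade = ((15−3)/6)² = 4.000

Forward pass:
ES_Script lock = 0; EF_Script lock = 2
ES_Casting = 0; EF_Casting = 5
ES_Location scouting = 0; EF_Location scouting = 7
ES_Set construction = max(EF_Casting=5, EF_Location scouting=7) = 7; EF_Set construction = 7+6 = 13
ES_Costume fitting = 5; EF_Costume fitting = 5+14 = 19
ES_Principal photography = max(EF_Casting=5, EF_Location scouting=7) = 7; EF_Principal photography = 7+12 = 19
ES_Pickup shots = max(EF_Script lock=2, EF_Location scouting=7) = 7; EF_Pickup shots = 7+8 = 15
ES_Editing = max(EF_Script lock=2, EF_Location scouting=7) = 7; EF_Editing = 7+3 = 10
ES_Sound mix = max(EF_Casting=5, EF_Principal photography=19) = 19; EF_Sound mix = 19+10 = 29
ES_Color grade = max(EF_Set construction=13, EF_Costume fitting=19, EF_Pickup shots=15, EF_Editing=10, EF_Sound mix=29) = 29; EF_Color grade = 29+7 = 36
Expected project duration μ = 36 days. Critical path: Location scouting → Principal photography → Sound mix → Color grade.

Variance along critical path = 0.444 + 4.000 + 2.778 + 4.000 = 11.222; σ = 3.350 days.
D = μ + z·σ = 36 + 1.036·3.350 = 39.5 days

39.5 days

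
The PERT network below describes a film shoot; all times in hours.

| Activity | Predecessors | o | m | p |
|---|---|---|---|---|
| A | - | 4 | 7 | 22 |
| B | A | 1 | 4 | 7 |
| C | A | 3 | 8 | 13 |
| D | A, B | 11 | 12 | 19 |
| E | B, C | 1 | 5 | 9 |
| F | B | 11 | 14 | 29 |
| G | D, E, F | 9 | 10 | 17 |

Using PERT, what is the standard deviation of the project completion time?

te_A = (4 + 4·7 + 22)/6 = 54/6 = 9; σ²_A = ((22−4)/6)² = 9.000
te_B = (1 + 4·4 + 7)/6 = 24/6 = 4; σ²_B = ((7−1)/6)² = 1.000
te_C = (3 + 4·8 + 13)/6 = 48/6 = 8; σ²_C = ((13−3)/6)² = 2.778
te_D = (11 + 4·12 + 19)/6 = 78/6 = 13; σ²_D = ((19−11)/6)² = 1.778
te_E = (1 + 4·5 + 9)/6 = 30/6 = 5; σ²_E = ((9−1)/6)² = 1.778
te_F = (11 + 4·14 + 29)/6 = 96/6 = 16; σ²_F = ((29−11)/6)² = 9.000
te_G = (9 + 4·10 + 17)/6 = 66/6 = 11; σ²_G = ((17−9)/6)² = 1.778

Forward pass:
ES_A = 0; EF_A = 9
ES_B = 9; EF_B = 9+4 = 13
ES_C = 9; EF_C = 9+8 = 17
ES_D = max(EF_A=9, EF_B=13) = 13; EF_D = 13+13 = 26
ES_E = max(EF_B=13, EF_C=17) = 17; EF_E = 17+5 = 22
ES_F = 13; EF_F = 13+16 = 29
ES_G = max(EF_D=26, EF_E=22, EF_F=29) = 29; EF_G = 29+11 = 40
Expected project duration μ = 40 hours. Critical path: A → B → F → G.

Variance along critical path = 9.000 + 1.000 + 9.000 + 1.778 = 20.778
σ = √20.778 = 4.558 hours

4.56 hours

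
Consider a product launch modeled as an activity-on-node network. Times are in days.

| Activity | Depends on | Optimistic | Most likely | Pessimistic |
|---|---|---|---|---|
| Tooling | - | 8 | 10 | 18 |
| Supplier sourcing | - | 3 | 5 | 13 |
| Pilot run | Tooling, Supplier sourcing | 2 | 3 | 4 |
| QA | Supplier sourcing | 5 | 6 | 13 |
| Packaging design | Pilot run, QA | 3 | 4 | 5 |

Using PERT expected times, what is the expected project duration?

te_Tooling = (8 + 4·10 + 18)/6 = 66/6 = 11
te_Supplier sourcing = (3 + 4·5 + 13)/6 = 36/6 = 6
te_Pilot run = (2 + 4·3 + 4)/6 = 18/6 = 3
te_QA = (5 + 4·6 + 13)/6 = 42/6 = 7
te_Packaging design = (3 + 4·4 + 5)/6 = 24/6 = 4

Forward pass:
ES_Tooling = 0; EF_Tooling = 11
ES_Supplier sourcing = 0; EF_Supplier sourcing = 6
ES_Pilot run = max(EF_Tooling=11, EF_Supplier sourcing=6) = 11; EF_Pilot run = 11+3 = 14
ES_QA = 6; EF_QA = 6+7 = 13
ES_Packaging design = max(EF_Pilot run=14, EF_QA=13) = 14; EF_Packaging design = 14+4 = 18
Expected project duration μ = 18 days. Critical path: Tooling → Pilot run → Packaging design.

18 days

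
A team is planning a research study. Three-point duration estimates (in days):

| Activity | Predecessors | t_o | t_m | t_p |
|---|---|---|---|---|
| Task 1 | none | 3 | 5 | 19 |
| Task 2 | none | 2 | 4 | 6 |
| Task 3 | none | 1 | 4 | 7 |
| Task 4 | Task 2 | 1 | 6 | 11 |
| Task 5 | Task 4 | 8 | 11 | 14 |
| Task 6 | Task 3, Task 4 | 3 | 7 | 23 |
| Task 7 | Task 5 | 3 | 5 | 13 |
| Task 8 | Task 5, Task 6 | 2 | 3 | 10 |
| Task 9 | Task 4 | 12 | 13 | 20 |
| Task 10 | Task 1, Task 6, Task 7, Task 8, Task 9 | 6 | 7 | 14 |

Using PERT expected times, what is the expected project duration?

35 days

te_Task 1 = (3 + 4·5 + 19)/6 = 42/6 = 7
te_Task 2 = (2 + 4·4 + 6)/6 = 24/6 = 4
te_Task 3 = (1 + 4·4 + 7)/6 = 24/6 = 4
te_Task 4 = (1 + 4·6 + 11)/6 = 36/6 = 6
te_Task 5 = (8 + 4·11 + 14)/6 = 66/6 = 11
te_Task 6 = (3 + 4·7 + 23)/6 = 54/6 = 9
te_Task 7 = (3 + 4·5 + 13)/6 = 36/6 = 6
te_Task 8 = (2 + 4·3 + 10)/6 = 24/6 = 4
te_Task 9 = (12 + 4·13 + 20)/6 = 84/6 = 14
te_Task 10 = (6 + 4·7 + 14)/6 = 48/6 = 8

Forward pass:
ES_Task 1 = 0; EF_Task 1 = 7
ES_Task 2 = 0; EF_Task 2 = 4
ES_Task 3 = 0; EF_Task 3 = 4
ES_Task 4 = 4; EF_Task 4 = 4+6 = 10
ES_Task 5 = 10; EF_Task 5 = 10+11 = 21
ES_Task 6 = max(EF_Task 3=4, EF_Task 4=10) = 10; EF_Task 6 = 10+9 = 19
ES_Task 7 = 21; EF_Task 7 = 21+6 = 27
ES_Task 8 = max(EF_Task 5=21, EF_Task 6=19) = 21; EF_Task 8 = 21+4 = 25
ES_Task 9 = 10; EF_Task 9 = 10+14 = 24
ES_Task 10 = max(EF_Task 1=7, EF_Task 6=19, EF_Task 7=27, EF_Task 8=25, EF_Task 9=24) = 27; EF_Task 10 = 27+8 = 35
Expected project duration μ = 35 days. Critical path: Task 2 → Task 4 → Task 5 → Task 7 → Task 10.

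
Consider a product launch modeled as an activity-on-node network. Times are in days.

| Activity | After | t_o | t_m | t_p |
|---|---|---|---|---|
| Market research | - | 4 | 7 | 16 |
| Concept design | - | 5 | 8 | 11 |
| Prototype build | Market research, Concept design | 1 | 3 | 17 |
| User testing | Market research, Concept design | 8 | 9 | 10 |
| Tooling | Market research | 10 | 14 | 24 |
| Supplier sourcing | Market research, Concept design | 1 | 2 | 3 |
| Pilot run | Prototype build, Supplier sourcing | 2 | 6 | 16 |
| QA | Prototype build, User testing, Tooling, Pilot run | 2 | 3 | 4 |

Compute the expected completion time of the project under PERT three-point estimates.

te_Market research = (4 + 4·7 + 16)/6 = 48/6 = 8
te_Concept design = (5 + 4·8 + 11)/6 = 48/6 = 8
te_Prototype build = (1 + 4·3 + 17)/6 = 30/6 = 5
te_User testing = (8 + 4·9 + 10)/6 = 54/6 = 9
te_Tooling = (10 + 4·14 + 24)/6 = 90/6 = 15
te_Supplier sourcing = (1 + 4·2 + 3)/6 = 12/6 = 2
te_Pilot run = (2 + 4·6 + 16)/6 = 42/6 = 7
te_QA = (2 + 4·3 + 4)/6 = 18/6 = 3

Forward pass:
ES_Market research = 0; EF_Market research = 8
ES_Concept design = 0; EF_Concept design = 8
ES_Prototype build = max(EF_Market research=8, EF_Concept design=8) = 8; EF_Prototype build = 8+5 = 13
ES_User testing = max(EF_Market research=8, EF_Concept design=8) = 8; EF_User testing = 8+9 = 17
ES_Tooling = 8; EF_Tooling = 8+15 = 23
ES_Supplier sourcing = max(EF_Market research=8, EF_Concept design=8) = 8; EF_Supplier sourcing = 8+2 = 10
ES_Pilot run = max(EF_Prototype build=13, EF_Supplier sourcing=10) = 13; EF_Pilot run = 13+7 = 20
ES_QA = max(EF_Prototype build=13, EF_User testing=17, EF_Tooling=23, EF_Pilot run=20) = 23; EF_QA = 23+3 = 26
Expected project duration μ = 26 days. Critical path: Market research → Tooling → QA.

26 days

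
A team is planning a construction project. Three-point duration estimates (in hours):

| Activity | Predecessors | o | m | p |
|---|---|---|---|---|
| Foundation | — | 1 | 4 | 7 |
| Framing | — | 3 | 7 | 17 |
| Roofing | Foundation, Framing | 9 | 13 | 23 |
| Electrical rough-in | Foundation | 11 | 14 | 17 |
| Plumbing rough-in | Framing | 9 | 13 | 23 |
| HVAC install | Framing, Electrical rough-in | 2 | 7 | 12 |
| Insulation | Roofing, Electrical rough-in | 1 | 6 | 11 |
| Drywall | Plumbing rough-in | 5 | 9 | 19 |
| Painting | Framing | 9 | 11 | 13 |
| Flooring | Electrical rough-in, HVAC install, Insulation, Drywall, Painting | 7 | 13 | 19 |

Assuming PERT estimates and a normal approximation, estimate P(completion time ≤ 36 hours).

te_Foundation = (1 + 4·4 + 7)/6 = 24/6 = 4; σ²_Foundation = ((7−1)/6)² = 1.000
te_Framing = (3 + 4·7 + 17)/6 = 48/6 = 8; σ²_Framing = ((17−3)/6)² = 5.444
te_Roofing = (9 + 4·13 + 23)/6 = 84/6 = 14; σ²_Roofing = ((23−9)/6)² = 5.444
te_Electrical rough-in = (11 + 4·14 + 17)/6 = 84/6 = 14; σ²_Electrical rough-in = ((17−11)/6)² = 1.000
te_Plumbing rough-in = (9 + 4·13 + 23)/6 = 84/6 = 14; σ²_Plumbing rough-in = ((23−9)/6)² = 5.444
te_HVAC install = (2 + 4·7 + 12)/6 = 42/6 = 7; σ²_HVAC install = ((12−2)/6)² = 2.778
te_Insulation = (1 + 4·6 + 11)/6 = 36/6 = 6; σ²_Insulation = ((11−1)/6)² = 2.778
te_Drywall = (5 + 4·9 + 19)/6 = 60/6 = 10; σ²_Drywall = ((19−5)/6)² = 5.444
te_Painting = (9 + 4·11 + 13)/6 = 66/6 = 11; σ²_Painting = ((13−9)/6)² = 0.444
te_Flooring = (7 + 4·13 + 19)/6 = 78/6 = 13; σ²_Flooring = ((19−7)/6)² = 4.000

Forward pass:
ES_Foundation = 0; EF_Foundation = 4
ES_Framing = 0; EF_Framing = 8
ES_Roofing = max(EF_Foundation=4, EF_Framing=8) = 8; EF_Roofing = 8+14 = 22
ES_Electrical rough-in = 4; EF_Electrical rough-in = 4+14 = 18
ES_Plumbing rough-in = 8; EF_Plumbing rough-in = 8+14 = 22
ES_HVAC install = max(EF_Framing=8, EF_Electrical rough-in=18) = 18; EF_HVAC install = 18+7 = 25
ES_Insulation = max(EF_Roofing=22, EF_Electrical rough-in=18) = 22; EF_Insulation = 22+6 = 28
ES_Drywall = 22; EF_Drywall = 22+10 = 32
ES_Painting = 8; EF_Painting = 8+11 = 19
ES_Flooring = max(EF_Electrical rough-in=18, EF_HVAC install=25, EF_Insulation=28, EF_Drywall=32, EF_Painting=19) = 32; EF_Flooring = 32+13 = 45
Expected project duration μ = 45 hours. Critical path: Framing → Plumbing rough-in → Drywall → Flooring.

Variance along critical path = 5.444 + 5.444 + 5.444 + 4.000 = 20.333; σ = √20.333 = 4.509 hours.
Z = (36 − 45) / 4.509 = -1.996
P(T ≤ 36) = Φ(-1.996) ≈ 0.023

0.023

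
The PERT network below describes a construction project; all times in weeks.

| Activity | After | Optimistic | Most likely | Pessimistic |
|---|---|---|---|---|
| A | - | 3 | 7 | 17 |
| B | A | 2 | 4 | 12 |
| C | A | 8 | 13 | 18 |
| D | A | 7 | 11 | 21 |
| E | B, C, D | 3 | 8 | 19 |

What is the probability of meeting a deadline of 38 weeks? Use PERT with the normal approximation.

te_A = (3 + 4·7 + 17)/6 = 48/6 = 8; σ²_A = ((17−3)/6)² = 5.444
te_B = (2 + 4·4 + 12)/6 = 30/6 = 5; σ²_B = ((12−2)/6)² = 2.778
te_C = (8 + 4·13 + 18)/6 = 78/6 = 13; σ²_C = ((18−8)/6)² = 2.778
te_D = (7 + 4·11 + 21)/6 = 72/6 = 12; σ²_D = ((21−7)/6)² = 5.444
te_E = (3 + 4·8 + 19)/6 = 54/6 = 9; σ²_E = ((19−3)/6)² = 7.111

Forward pass:
ES_A = 0; EF_A = 8
ES_B = 8; EF_B = 8+5 = 13
ES_C = 8; EF_C = 8+13 = 21
ES_D = 8; EF_D = 8+12 = 20
ES_E = max(EF_B=13, EF_C=21, EF_D=20) = 21; EF_E = 21+9 = 30
Expected project duration μ = 30 weeks. Critical path: A → C → E.

Variance along critical path = 5.444 + 2.778 + 7.111 = 15.333; σ = √15.333 = 3.916 weeks.
Z = (38 − 30) / 3.916 = 2.043
P(T ≤ 38) = Φ(2.043) ≈ 0.979

0.979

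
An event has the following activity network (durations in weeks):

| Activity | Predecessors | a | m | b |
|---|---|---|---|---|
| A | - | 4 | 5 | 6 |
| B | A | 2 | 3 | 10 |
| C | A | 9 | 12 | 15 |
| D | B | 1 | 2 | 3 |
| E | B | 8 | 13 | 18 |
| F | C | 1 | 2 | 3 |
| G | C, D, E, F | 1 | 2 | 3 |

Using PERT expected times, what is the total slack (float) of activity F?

te_A = (4 + 4·5 + 6)/6 = 30/6 = 5
te_B = (2 + 4·3 + 10)/6 = 24/6 = 4
te_C = (9 + 4·12 + 15)/6 = 72/6 = 12
te_D = (1 + 4·2 + 3)/6 = 12/6 = 2
te_E = (8 + 4·13 + 18)/6 = 78/6 = 13
te_F = (1 + 4·2 + 3)/6 = 12/6 = 2
te_G = (1 + 4·2 + 3)/6 = 12/6 = 2

Forward pass:
ES_A = 0; EF_A = 5
ES_B = 5; EF_B = 5+4 = 9
ES_C = 5; EF_C = 5+12 = 17
ES_D = 9; EF_D = 9+2 = 11
ES_E = 9; EF_E = 9+13 = 22
ES_F = 17; EF_F = 17+2 = 19
ES_G = max(EF_C=17, EF_D=11, EF_E=22, EF_F=19) = 22; EF_G = 22+2 = 24
Expected project duration μ = 24 weeks. Critical path: A → B → E → G.

Backward pass:
LF_G = 24; LS_G = 24−2 = 22
LF_F = LS_G = 22; LS_F = 22−2 = 20
LF_E = LS_G = 22; LS_E = 22−13 = 9
LF_D = LS_G = 22; LS_D = 22−2 = 20
LF_C = min(LS_F=20, LS_G=22) = 20; LS_C = 20−12 = 8
LF_B = min(LS_D=20, LS_E=9) = 9; LS_B = 9−4 = 5
LF_A = min(LS_B=5, LS_C=8) = 5; LS_A = 5−5 = 0
Slack_F = LS_F − ES_F = 20 − 17 = 3

3 weeks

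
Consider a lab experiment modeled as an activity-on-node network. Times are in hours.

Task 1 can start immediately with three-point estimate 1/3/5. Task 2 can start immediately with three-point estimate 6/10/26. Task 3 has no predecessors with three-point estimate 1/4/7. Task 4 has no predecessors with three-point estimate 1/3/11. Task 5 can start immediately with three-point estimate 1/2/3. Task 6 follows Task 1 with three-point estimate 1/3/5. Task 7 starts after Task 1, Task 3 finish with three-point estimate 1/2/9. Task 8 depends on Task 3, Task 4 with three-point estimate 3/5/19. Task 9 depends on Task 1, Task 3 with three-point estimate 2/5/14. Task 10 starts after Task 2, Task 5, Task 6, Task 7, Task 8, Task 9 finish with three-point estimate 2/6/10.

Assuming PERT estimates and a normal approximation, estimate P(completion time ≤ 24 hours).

te_Task 1 = (1 + 4·3 + 5)/6 = 18/6 = 3; σ²_Task 1 = ((5−1)/6)² = 0.444
te_Task 2 = (6 + 4·10 + 26)/6 = 72/6 = 12; σ²_Task 2 = ((26−6)/6)² = 11.111
te_Task 3 = (1 + 4·4 + 7)/6 = 24/6 = 4; σ²_Task 3 = ((7−1)/6)² = 1.000
te_Task 4 = (1 + 4·3 + 11)/6 = 24/6 = 4; σ²_Task 4 = ((11−1)/6)² = 2.778
te_Task 5 = (1 + 4·2 + 3)/6 = 12/6 = 2; σ²_Task 5 = ((3−1)/6)² = 0.111
te_Task 6 = (1 + 4·3 + 5)/6 = 18/6 = 3; σ²_Task 6 = ((5−1)/6)² = 0.444
te_Task 7 = (1 + 4·2 + 9)/6 = 18/6 = 3; σ²_Task 7 = ((9−1)/6)² = 1.778
te_Task 8 = (3 + 4·5 + 19)/6 = 42/6 = 7; σ²_Task 8 = ((19−3)/6)² = 7.111
te_Task 9 = (2 + 4·5 + 14)/6 = 36/6 = 6; σ²_Task 9 = ((14−2)/6)² = 4.000
te_Task 10 = (2 + 4·6 + 10)/6 = 36/6 = 6; σ²_Task 10 = ((10−2)/6)² = 1.778

Forward pass:
ES_Task 1 = 0; EF_Task 1 = 3
ES_Task 2 = 0; EF_Task 2 = 12
ES_Task 3 = 0; EF_Task 3 = 4
ES_Task 4 = 0; EF_Task 4 = 4
ES_Task 5 = 0; EF_Task 5 = 2
ES_Task 6 = 3; EF_Task 6 = 3+3 = 6
ES_Task 7 = max(EF_Task 1=3, EF_Task 3=4) = 4; EF_Task 7 = 4+3 = 7
ES_Task 8 = max(EF_Task 3=4, EF_Task 4=4) = 4; EF_Task 8 = 4+7 = 11
ES_Task 9 = max(EF_Task 1=3, EF_Task 3=4) = 4; EF_Task 9 = 4+6 = 10
ES_Task 10 = max(EF_Task 2=12, EF_Task 5=2, EF_Task 6=6, EF_Task 7=7, EF_Task 8=11, EF_Task 9=10) = 12; EF_Task 10 = 12+6 = 18
Expected project duration μ = 18 hours. Critical path: Task 2 → Task 10.

Variance along critical path = 11.111 + 1.778 = 12.889; σ = √12.889 = 3.590 hours.
Z = (24 − 18) / 3.590 = 1.671
P(T ≤ 24) = Φ(1.671) ≈ 0.953

0.953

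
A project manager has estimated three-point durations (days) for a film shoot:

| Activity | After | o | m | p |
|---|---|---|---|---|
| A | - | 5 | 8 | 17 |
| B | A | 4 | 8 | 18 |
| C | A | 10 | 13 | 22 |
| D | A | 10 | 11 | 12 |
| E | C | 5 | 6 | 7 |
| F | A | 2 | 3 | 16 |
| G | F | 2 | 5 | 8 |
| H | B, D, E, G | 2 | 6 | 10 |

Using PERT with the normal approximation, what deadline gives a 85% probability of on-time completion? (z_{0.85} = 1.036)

38.3 days

te_A = (5 + 4·8 + 17)/6 = 54/6 = 9; σ²_A = ((17−5)/6)² = 4.000
te_B = (4 + 4·8 + 18)/6 = 54/6 = 9; σ²_B = ((18−4)/6)² = 5.444
te_C = (10 + 4·13 + 22)/6 = 84/6 = 14; σ²_C = ((22−10)/6)² = 4.000
te_D = (10 + 4·11 + 12)/6 = 66/6 = 11; σ²_D = ((12−10)/6)² = 0.111
te_E = (5 + 4·6 + 7)/6 = 36/6 = 6; σ²_E = ((7−5)/6)² = 0.111
te_F = (2 + 4·3 + 16)/6 = 30/6 = 5; σ²_F = ((16−2)/6)² = 5.444
te_G = (2 + 4·5 + 8)/6 = 30/6 = 5; σ²_G = ((8−2)/6)² = 1.000
te_H = (2 + 4·6 + 10)/6 = 36/6 = 6; σ²_H = ((10−2)/6)² = 1.778

Forward pass:
ES_A = 0; EF_A = 9
ES_B = 9; EF_B = 9+9 = 18
ES_C = 9; EF_C = 9+14 = 23
ES_D = 9; EF_D = 9+11 = 20
ES_E = 23; EF_E = 23+6 = 29
ES_F = 9; EF_F = 9+5 = 14
ES_G = 14; EF_G = 14+5 = 19
ES_H = max(EF_B=18, EF_D=20, EF_E=29, EF_G=19) = 29; EF_H = 29+6 = 35
Expected project duration μ = 35 days. Critical path: A → C → E → H.

Variance along critical path = 4.000 + 4.000 + 0.111 + 1.778 = 9.889; σ = 3.145 days.
D = μ + z·σ = 35 + 1.036·3.145 = 38.3 days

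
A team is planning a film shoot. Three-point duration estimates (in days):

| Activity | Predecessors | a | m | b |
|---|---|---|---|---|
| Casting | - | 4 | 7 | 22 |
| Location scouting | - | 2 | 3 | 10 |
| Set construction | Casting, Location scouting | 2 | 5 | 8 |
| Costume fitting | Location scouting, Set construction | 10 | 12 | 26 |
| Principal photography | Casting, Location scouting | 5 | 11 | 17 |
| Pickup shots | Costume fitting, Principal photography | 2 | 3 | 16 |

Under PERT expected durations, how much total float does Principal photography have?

8 days

te_Casting = (4 + 4·7 + 22)/6 = 54/6 = 9
te_Location scouting = (2 + 4·3 + 10)/6 = 24/6 = 4
te_Set construction = (2 + 4·5 + 8)/6 = 30/6 = 5
te_Costume fitting = (10 + 4·12 + 26)/6 = 84/6 = 14
te_Principal photography = (5 + 4·11 + 17)/6 = 66/6 = 11
te_Pickup shots = (2 + 4·3 + 16)/6 = 30/6 = 5

Forward pass:
ES_Casting = 0; EF_Casting = 9
ES_Location scouting = 0; EF_Location scouting = 4
ES_Set construction = max(EF_Casting=9, EF_Location scouting=4) = 9; EF_Set construction = 9+5 = 14
ES_Costume fitting = max(EF_Location scouting=4, EF_Set construction=14) = 14; EF_Costume fitting = 14+14 = 28
ES_Principal photography = max(EF_Casting=9, EF_Location scouting=4) = 9; EF_Principal photography = 9+11 = 20
ES_Pickup shots = max(EF_Costume fitting=28, EF_Principal photography=20) = 28; EF_Pickup shots = 28+5 = 33
Expected project duration μ = 33 days. Critical path: Casting → Set construction → Costume fitting → Pickup shots.

Backward pass:
LF_Pickup shots = 33; LS_Pickup shots = 33−5 = 28
LF_Principal photography = LS_Pickup shots = 28; LS_Principal photography = 28−11 = 17
LF_Costume fitting = LS_Pickup shots = 28; LS_Costume fitting = 28−14 = 14
LF_Set construction = LS_Costume fitting = 14; LS_Set construction = 14−5 = 9
LF_Location scouting = min(LS_Set construction=9, LS_Costume fitting=14, LS_Principal photography=17) = 9; LS_Location scouting = 9−4 = 5
LF_Casting = min(LS_Set construction=9, LS_Principal photography=17) = 9; LS_Casting = 9−9 = 0
Slack_Principal photography = LS_Principal photography − ES_Principal photography = 17 − 9 = 8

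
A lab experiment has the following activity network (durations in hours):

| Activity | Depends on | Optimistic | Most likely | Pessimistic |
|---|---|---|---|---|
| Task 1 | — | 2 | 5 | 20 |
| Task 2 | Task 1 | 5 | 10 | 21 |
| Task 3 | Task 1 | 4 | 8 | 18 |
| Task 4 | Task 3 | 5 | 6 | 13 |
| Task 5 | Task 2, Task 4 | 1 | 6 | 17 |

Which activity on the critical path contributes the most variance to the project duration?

Task 1

te_Task 1 = (2 + 4·5 + 20)/6 = 42/6 = 7; σ²_Task 1 = ((20−2)/6)² = 9.000
te_Task 2 = (5 + 4·10 + 21)/6 = 66/6 = 11; σ²_Task 2 = ((21−5)/6)² = 7.111
te_Task 3 = (4 + 4·8 + 18)/6 = 54/6 = 9; σ²_Task 3 = ((18−4)/6)² = 5.444
te_Task 4 = (5 + 4·6 + 13)/6 = 42/6 = 7; σ²_Task 4 = ((13−5)/6)² = 1.778
te_Task 5 = (1 + 4·6 + 17)/6 = 42/6 = 7; σ²_Task 5 = ((17−1)/6)² = 7.111

Forward pass:
ES_Task 1 = 0; EF_Task 1 = 7
ES_Task 2 = 7; EF_Task 2 = 7+11 = 18
ES_Task 3 = 7; EF_Task 3 = 7+9 = 16
ES_Task 4 = 16; EF_Task 4 = 16+7 = 23
ES_Task 5 = max(EF_Task 2=18, EF_Task 4=23) = 23; EF_Task 5 = 23+7 = 30
Expected project duration μ = 30 hours. Critical path: Task 1 → Task 3 → Task 4 → Task 5.

Variances on critical path: σ²_Task 1=9.000, σ²_Task 3=5.444, σ²_Task 4=1.778, σ²_Task 5=7.111.
Largest is σ²_Task 1 = 9.000.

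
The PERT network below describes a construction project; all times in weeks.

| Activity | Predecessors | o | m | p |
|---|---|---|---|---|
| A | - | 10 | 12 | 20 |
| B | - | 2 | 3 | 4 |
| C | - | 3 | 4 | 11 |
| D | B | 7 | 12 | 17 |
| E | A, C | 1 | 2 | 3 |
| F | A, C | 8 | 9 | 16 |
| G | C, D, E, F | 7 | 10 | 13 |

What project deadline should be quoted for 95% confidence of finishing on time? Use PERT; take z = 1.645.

36.9 weeks

te_A = (10 + 4·12 + 20)/6 = 78/6 = 13; σ²_A = ((20−10)/6)² = 2.778
te_B = (2 + 4·3 + 4)/6 = 18/6 = 3; σ²_B = ((4−2)/6)² = 0.111
te_C = (3 + 4·4 + 11)/6 = 30/6 = 5; σ²_C = ((11−3)/6)² = 1.778
te_D = (7 + 4·12 + 17)/6 = 72/6 = 12; σ²_D = ((17−7)/6)² = 2.778
te_E = (1 + 4·2 + 3)/6 = 12/6 = 2; σ²_E = ((3−1)/6)² = 0.111
te_F = (8 + 4·9 + 16)/6 = 60/6 = 10; σ²_F = ((16−8)/6)² = 1.778
te_G = (7 + 4·10 + 13)/6 = 60/6 = 10; σ²_G = ((13−7)/6)² = 1.000

Forward pass:
ES_A = 0; EF_A = 13
ES_B = 0; EF_B = 3
ES_C = 0; EF_C = 5
ES_D = 3; EF_D = 3+12 = 15
ES_E = max(EF_A=13, EF_C=5) = 13; EF_E = 13+2 = 15
ES_F = max(EF_A=13, EF_C=5) = 13; EF_F = 13+10 = 23
ES_G = max(EF_C=5, EF_D=15, EF_E=15, EF_F=23) = 23; EF_G = 23+10 = 33
Expected project duration μ = 33 weeks. Critical path: A → F → G.

Variance along critical path = 2.778 + 1.778 + 1.000 = 5.556; σ = 2.357 weeks.
D = μ + z·σ = 33 + 1.645·2.357 = 36.9 weeks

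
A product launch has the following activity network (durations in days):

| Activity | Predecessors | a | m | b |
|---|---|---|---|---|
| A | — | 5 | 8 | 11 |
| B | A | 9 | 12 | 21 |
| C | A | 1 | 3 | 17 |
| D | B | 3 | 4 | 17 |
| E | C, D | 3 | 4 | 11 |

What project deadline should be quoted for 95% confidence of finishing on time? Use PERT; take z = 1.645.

te_A = (5 + 4·8 + 11)/6 = 48/6 = 8; σ²_A = ((11−5)/6)² = 1.000
te_B = (9 + 4·12 + 21)/6 = 78/6 = 13; σ²_B = ((21−9)/6)² = 4.000
te_C = (1 + 4·3 + 17)/6 = 30/6 = 5; σ²_C = ((17−1)/6)² = 7.111
te_D = (3 + 4·4 + 17)/6 = 36/6 = 6; σ²_D = ((17−3)/6)² = 5.444
te_E = (3 + 4·4 + 11)/6 = 30/6 = 5; σ²_E = ((11−3)/6)² = 1.778

Forward pass:
ES_A = 0; EF_A = 8
ES_B = 8; EF_B = 8+13 = 21
ES_C = 8; EF_C = 8+5 = 13
ES_D = 21; EF_D = 21+6 = 27
ES_E = max(EF_C=13, EF_D=27) = 27; EF_E = 27+5 = 32
Expected project duration μ = 32 days. Critical path: A → B → D → E.

Variance along critical path = 1.000 + 4.000 + 5.444 + 1.778 = 12.222; σ = 3.496 days.
D = μ + z·σ = 32 + 1.645·3.496 = 37.8 days

37.8 days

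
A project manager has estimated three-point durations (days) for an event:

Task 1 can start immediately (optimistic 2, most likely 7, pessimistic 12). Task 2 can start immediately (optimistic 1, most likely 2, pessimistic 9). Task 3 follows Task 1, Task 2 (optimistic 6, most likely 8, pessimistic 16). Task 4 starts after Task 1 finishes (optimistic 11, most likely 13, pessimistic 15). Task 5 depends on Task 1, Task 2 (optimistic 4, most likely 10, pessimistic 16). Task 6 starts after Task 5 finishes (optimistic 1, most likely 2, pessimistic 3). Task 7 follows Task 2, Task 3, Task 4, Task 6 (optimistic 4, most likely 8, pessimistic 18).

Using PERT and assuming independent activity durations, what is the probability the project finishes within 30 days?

te_Task 1 = (2 + 4·7 + 12)/6 = 42/6 = 7; σ²_Task 1 = ((12−2)/6)² = 2.778
te_Task 2 = (1 + 4·2 + 9)/6 = 18/6 = 3; σ²_Task 2 = ((9−1)/6)² = 1.778
te_Task 3 = (6 + 4·8 + 16)/6 = 54/6 = 9; σ²_Task 3 = ((16−6)/6)² = 2.778
te_Task 4 = (11 + 4·13 + 15)/6 = 78/6 = 13; σ²_Task 4 = ((15−11)/6)² = 0.444
te_Task 5 = (4 + 4·10 + 16)/6 = 60/6 = 10; σ²_Task 5 = ((16−4)/6)² = 4.000
te_Task 6 = (1 + 4·2 + 3)/6 = 12/6 = 2; σ²_Task 6 = ((3−1)/6)² = 0.111
te_Task 7 = (4 + 4·8 + 18)/6 = 54/6 = 9; σ²_Task 7 = ((18−4)/6)² = 5.444

Forward pass:
ES_Task 1 = 0; EF_Task 1 = 7
ES_Task 2 = 0; EF_Task 2 = 3
ES_Task 3 = max(EF_Task 1=7, EF_Task 2=3) = 7; EF_Task 3 = 7+9 = 16
ES_Task 4 = 7; EF_Task 4 = 7+13 = 20
ES_Task 5 = max(EF_Task 1=7, EF_Task 2=3) = 7; EF_Task 5 = 7+10 = 17
ES_Task 6 = 17; EF_Task 6 = 17+2 = 19
ES_Task 7 = max(EF_Task 2=3, EF_Task 3=16, EF_Task 4=20, EF_Task 6=19) = 20; EF_Task 7 = 20+9 = 29
Expected project duration μ = 29 days. Critical path: Task 1 → Task 4 → Task 7.

Variance along critical path = 2.778 + 0.444 + 5.444 = 8.667; σ = √8.667 = 2.944 days.
Z = (30 − 29) / 2.944 = 0.340
P(T ≤ 30) = Φ(0.340) ≈ 0.633

0.633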